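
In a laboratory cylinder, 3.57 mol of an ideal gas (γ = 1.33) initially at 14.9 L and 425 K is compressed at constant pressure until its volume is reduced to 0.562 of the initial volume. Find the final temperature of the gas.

P₁ = nRT₁/V₁ = 3.57×8.314×425/14.9 = 847 kPa.
Isobaric: P stays 847 kPa; V/T = const ⇒ T₂ = 239 K, V₂ = 8.37 L.

239 K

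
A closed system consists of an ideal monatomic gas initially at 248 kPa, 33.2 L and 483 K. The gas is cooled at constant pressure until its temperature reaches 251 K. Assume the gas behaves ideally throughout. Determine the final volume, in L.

Isobaric: P stays 248 kPa; V/T = const ⇒ T₂ = 251 K, V₂ = 17.3 L.

17.3 L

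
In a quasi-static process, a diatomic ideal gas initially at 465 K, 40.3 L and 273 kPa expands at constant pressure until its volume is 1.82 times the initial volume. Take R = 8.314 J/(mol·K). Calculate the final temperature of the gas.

846 K

Isobaric: P stays 273 kPa; V/T = const ⇒ T₂ = 846 K, V₂ = 73.3 L.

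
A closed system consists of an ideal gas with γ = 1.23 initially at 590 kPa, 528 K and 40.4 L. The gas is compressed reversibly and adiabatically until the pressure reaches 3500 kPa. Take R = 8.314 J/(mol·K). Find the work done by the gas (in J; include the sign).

-40900 J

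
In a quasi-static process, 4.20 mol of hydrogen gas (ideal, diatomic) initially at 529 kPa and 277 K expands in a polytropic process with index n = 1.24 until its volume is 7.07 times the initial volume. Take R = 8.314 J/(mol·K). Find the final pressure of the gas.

V₁ = nRT₁/P₁ = 4.20×8.314×277/529 = 18.3 L.
Polytropic n=1.24: T₂ = T₁(V₁/V₂)^(n−1) = 277×(0.141)^0.24 = 173 K; P₂ = P₁(V₁/V₂)^n = 46.8 kPa.

46.8 kPa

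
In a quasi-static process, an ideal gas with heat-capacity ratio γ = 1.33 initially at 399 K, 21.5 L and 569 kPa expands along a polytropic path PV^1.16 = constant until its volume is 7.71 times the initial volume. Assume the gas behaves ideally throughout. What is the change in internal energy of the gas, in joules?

-10300 J

n = P₁V₁/(RT₁) = 569×21.5/(8.314×399) = 3.69 mol.
Polytropic n=1.16: T₂ = T₁(V₁/V₂)^(n−1) = 399×(0.130)^0.16 = 288 K; P₂ = P₁(V₁/V₂)^n = 53.2 kPa.
For an ideal gas ΔU = nCvΔT with Cv = R/(γ−1) = 25.2 J/(mol·K).
ΔU = 3.69×25.2×(288−399) = -10300 J.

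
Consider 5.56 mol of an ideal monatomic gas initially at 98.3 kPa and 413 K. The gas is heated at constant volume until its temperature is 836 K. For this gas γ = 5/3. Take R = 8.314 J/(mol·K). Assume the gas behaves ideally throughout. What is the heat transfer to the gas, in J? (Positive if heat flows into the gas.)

29300 J

V₁ = nRT₁/P₁ = 5.56×8.314×413/98.3 = 194 L.
Isochoric: V stays 194 L; P/T = const ⇒ T₂ = 836 K, P₂ = 199 kPa.
W = 0 (no volume change).
ΔU = nCvΔT = 5.56×12.5×(836−413) = 29300 J.
Q = ΔU = 29300 J.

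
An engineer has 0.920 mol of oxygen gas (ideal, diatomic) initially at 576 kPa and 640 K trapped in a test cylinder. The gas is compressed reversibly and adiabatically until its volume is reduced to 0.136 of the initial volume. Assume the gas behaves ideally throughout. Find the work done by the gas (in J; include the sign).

V₁ = nRT₁/P₁ = 0.920×8.314×640/576 = 8.50 L.
Adiabatic: TV^(γ−1) = const ⇒ T₂ = 640×(7.35)^0.400 = 1420 K; PV^γ = const ⇒ P₂ = 9410 kPa.
ΔU = nCvΔT = 0.920×20.8×(1420−640) = 14900 J.
Q = 0 for an adiabatic process, so W = −ΔU = -14900 J.

-14900 J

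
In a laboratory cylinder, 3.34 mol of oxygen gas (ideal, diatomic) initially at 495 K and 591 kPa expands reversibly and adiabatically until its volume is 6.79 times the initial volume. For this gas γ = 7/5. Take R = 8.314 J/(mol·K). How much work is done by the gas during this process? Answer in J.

18400 J

V₁ = nRT₁/P₁ = 3.34×8.314×495/591 = 23.3 L.
Adiabatic: TV^(γ−1) = const ⇒ T₂ = 495×(0.147)^0.400 = 230 K; PV^γ = const ⇒ P₂ = 40.5 kPa.
ΔU = nCvΔT = 3.34×20.8×(230−495) = -18400 J.
Q = 0 for an adiabatic process, so W = −ΔU = 18400 J.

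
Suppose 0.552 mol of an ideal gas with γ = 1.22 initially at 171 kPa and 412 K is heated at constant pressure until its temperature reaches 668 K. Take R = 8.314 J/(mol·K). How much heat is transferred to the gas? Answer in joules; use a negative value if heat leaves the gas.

6520 J

V₁ = nRT₁/P₁ = 0.552×8.314×412/171 = 11.1 L.
Isobaric: P stays 171 kPa; V/T = const ⇒ T₂ = 668 K, V₂ = 17.9 L.
W = PΔV = 171×(17.9−11.1) kPa·L = 1170 J.
ΔU = nCvΔT = 0.552×37.8×(668−412) = 5340 J.
Q = ΔU + W = nCpΔT = 6520 J.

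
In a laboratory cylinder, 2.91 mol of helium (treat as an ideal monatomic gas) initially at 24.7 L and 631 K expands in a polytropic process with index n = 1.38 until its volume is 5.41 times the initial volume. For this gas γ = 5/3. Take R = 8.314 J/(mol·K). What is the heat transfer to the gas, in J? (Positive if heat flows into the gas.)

8180 J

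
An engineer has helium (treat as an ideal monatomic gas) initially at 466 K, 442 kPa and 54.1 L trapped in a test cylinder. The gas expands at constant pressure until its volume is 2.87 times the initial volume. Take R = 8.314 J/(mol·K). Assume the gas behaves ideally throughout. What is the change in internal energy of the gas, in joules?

n = P₁V₁/(RT₁) = 442×54.1/(8.314×466) = 6.17 mol.
Isobaric: P stays 442 kPa; V/T = const ⇒ T₂ = 1340 K, V₂ = 155 L.
For an ideal gas ΔU = nCvΔT with Cv = (3/2)R = 12.5 J/(mol·K).
ΔU = 6.17×12.5×(1340−466) = 67100 J.

67100 J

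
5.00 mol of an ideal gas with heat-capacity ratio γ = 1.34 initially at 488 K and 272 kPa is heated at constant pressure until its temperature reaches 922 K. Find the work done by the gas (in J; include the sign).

V₁ = nRT₁/P₁ = 5.00×8.314×488/272 = 74.6 L.
Isobaric: P stays 272 kPa; V/T = const ⇒ T₂ = 922 K, V₂ = 141 L.
W = PΔV = 272×(141−74.6) kPa·L = 18000 J.

18000 J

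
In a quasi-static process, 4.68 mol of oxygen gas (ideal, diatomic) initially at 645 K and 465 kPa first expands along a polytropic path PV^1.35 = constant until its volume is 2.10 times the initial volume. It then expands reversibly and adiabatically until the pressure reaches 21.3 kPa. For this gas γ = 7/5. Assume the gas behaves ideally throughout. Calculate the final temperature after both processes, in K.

V₁ = nRT₁/P₁ = 4.68×8.314×645/465 = 54.0 L.
Step 1 — Polytropic n=1.35: T₂ = T₁(V₁/V₂)^(n−1) = 645×(0.476)^0.35 = 497 K; P₂ = P₁(V₁/V₂)^n = 171 kPa.
W = (P₁V₁−P₂V₂)/(n−1) = (465×54.0−171×113)/0.35 = 16400 J.
ΔU = nCvΔT = 4.68×20.8×(497−645) = -14300 J.
Q = ΔU + W = 2050 J.
State after step 1: P = 171 kPa, V = 113 L, T = 497 K.
Step 2 — Adiabatic: T₂/T₁ = (P₂/P₁)^((γ−1)/γ) ⇒ T₂ = 497×(0.125)^0.286 = 274 K; V₂ = 501 L.
ΔU = nCvΔT = 4.68×20.8×(274−497) = -21700 J.
Q = 0 for an adiabatic process, so W = −ΔU = 21700 J.
Net over both steps: W = 38100 J, Q = 2050 J, ΔU = -36000 J.

274 K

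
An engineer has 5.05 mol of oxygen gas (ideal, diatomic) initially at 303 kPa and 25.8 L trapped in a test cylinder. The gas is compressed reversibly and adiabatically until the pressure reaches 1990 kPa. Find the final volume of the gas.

T₁ = P₁V₁/(nR) = 303×25.8/(5.05×8.314) = 186 K.
Adiabatic: T₂/T₁ = (P₂/P₁)^((γ−1)/γ) ⇒ T₂ = 186×(6.57)^0.286 = 319 K; V₂ = 6.73 L.

6.73 L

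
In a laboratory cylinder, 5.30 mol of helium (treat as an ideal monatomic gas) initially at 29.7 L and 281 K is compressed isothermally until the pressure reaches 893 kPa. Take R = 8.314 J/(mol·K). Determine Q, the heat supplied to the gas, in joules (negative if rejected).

P₁ = nRT₁/V₁ = 5.30×8.314×281/29.7 = 417 kPa.
Isothermal: T stays 281 K; PV = const ⇒ V₂ = 13.9 L, P₂ = 893 kPa.
ΔU = 0 (ideal gas, T constant).
W = nRT ln(V₂/V₁) = 5.30×8.314×281×ln(0.467) = -9430 J.
Q = ΔU + W = -9430 J.

-9430 J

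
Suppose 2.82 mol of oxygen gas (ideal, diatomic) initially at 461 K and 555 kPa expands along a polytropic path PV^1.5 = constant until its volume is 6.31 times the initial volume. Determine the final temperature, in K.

V₁ = nRT₁/P₁ = 2.82×8.314×461/555 = 19.5 L.
Polytropic n=1.5: T₂ = T₁(V₁/V₂)^(n−1) = 461×(0.158)^0.50 = 184 K; P₂ = P₁(V₁/V₂)^n = 35.0 kPa.

184 K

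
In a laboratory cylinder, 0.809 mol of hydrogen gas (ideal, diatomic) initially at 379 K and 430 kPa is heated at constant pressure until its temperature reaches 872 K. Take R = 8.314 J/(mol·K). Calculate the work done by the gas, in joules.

3320 J

V₁ = nRT₁/P₁ = 0.809×8.314×379/430 = 5.93 L.
Isobaric: P stays 430 kPa; V/T = const ⇒ T₂ = 872 K, V₂ = 13.6 L.
W = PΔV = 430×(13.6−5.93) kPa·L = 3320 J.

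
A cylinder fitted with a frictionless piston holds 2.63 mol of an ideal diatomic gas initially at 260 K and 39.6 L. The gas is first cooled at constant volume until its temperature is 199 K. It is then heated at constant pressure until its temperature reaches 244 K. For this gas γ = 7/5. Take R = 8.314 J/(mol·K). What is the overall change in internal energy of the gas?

P₁ = nRT₁/V₁ = 2.63×8.314×260/39.6 = 144 kPa.
Step 1 — Isochoric: V stays 39.6 L; P/T = const ⇒ T₂ = 199 K, P₂ = 110 kPa.
W = 0 (no volume change).
ΔU = nCvΔT = 2.63×20.8×(199−260) = -3330 J.
Q = ΔU = -3330 J.
State after step 1: P = 110 kPa, V = 39.6 L, T = 199 K.
Step 2 — Isobaric: P stays 110 kPa; V/T = const ⇒ T₂ = 244 K, V₂ = 48.6 L.
W = PΔV = 110×(48.6−39.6) kPa·L = 984 J.
ΔU = nCvΔT = 2.63×20.8×(244−199) = 2460 J.
Q = ΔU + W = nCpΔT = 3440 J.
Net over both steps: W = 984 J, Q = 109 J, ΔU = -875 J.

-875 J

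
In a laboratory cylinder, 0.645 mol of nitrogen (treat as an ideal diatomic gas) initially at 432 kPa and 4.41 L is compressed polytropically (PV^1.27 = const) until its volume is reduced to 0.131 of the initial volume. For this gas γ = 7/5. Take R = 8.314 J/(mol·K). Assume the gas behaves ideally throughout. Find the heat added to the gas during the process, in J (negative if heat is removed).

-1680 J

T₁ = P₁V₁/(nR) = 432×4.41/(0.645×8.314) = 355 K.
Polytropic n=1.27: T₂ = T₁(V₁/V₂)^(n−1) = 355×(7.63)^0.27 = 615 K; P₂ = P₁(V₁/V₂)^n = 5710 kPa.
W = (P₁V₁−P₂V₂)/(n−1) = (432×4.41−5710×0.578)/0.27 = -5160 J.
ΔU = nCvΔT = 0.645×20.8×(615−355) = 3480 J.
Q = ΔU + W = -1680 J.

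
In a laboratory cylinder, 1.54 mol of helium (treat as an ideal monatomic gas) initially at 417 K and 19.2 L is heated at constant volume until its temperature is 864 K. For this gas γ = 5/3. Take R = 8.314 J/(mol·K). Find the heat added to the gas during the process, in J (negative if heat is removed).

P₁ = nRT₁/V₁ = 1.54×8.314×417/19.2 = 278 kPa.
Isochoric: V stays 19.2 L; P/T = const ⇒ T₂ = 864 K, P₂ = 576 kPa.
W = 0 (no volume change).
ΔU = nCvΔT = 1.54×12.5×(864−417) = 8580 J.
Q = ΔU = 8580 J.

8580 J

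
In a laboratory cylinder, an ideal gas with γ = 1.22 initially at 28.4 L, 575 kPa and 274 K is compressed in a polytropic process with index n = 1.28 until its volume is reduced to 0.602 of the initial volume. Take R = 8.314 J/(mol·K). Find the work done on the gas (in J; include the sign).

8910 J

n = P₁V₁/(RT₁) = 575×28.4/(8.314×274) = 7.17 mol.
Polytropic n=1.28: T₂ = T₁(V₁/V₂)^(n−1) = 274×(1.66)^0.28 = 316 K; P₂ = P₁(V₁/V₂)^n = 1100 kPa.
W = (P₁V₁−P₂V₂)/(n−1) = (575×28.4−1100×17.1)/0.28 = -8910 J.
Work done on the gas = −W_by = 8910 J.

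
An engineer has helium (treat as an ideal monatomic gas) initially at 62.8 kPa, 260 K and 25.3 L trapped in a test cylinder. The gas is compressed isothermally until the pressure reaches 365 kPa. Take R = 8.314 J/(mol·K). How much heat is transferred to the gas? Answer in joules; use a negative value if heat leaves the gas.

n = P₁V₁/(RT₁) = 62.8×25.3/(8.314×260) = 0.735 mol.
Isothermal: T stays 260 K; PV = const ⇒ V₂ = 4.35 L, P₂ = 365 kPa.
ΔU = 0 (ideal gas, T constant).
W = nRT ln(V₂/V₁) = 0.735×8.314×260×ln(0.172) = -2800 J.
Q = ΔU + W = -2800 J.

-2800 J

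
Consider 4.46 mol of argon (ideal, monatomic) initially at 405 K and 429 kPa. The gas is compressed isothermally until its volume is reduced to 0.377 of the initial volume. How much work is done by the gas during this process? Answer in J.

-14600 J

V₁ = nRT₁/P₁ = 4.46×8.314×405/429 = 35.0 L.
Isothermal: T stays 405 K; PV = const ⇒ V₂ = 13.2 L, P₂ = 1140 kPa.
W = nRT ln(V₂/V₁) = 4.46×8.314×405×ln(0.377) = -14600 J.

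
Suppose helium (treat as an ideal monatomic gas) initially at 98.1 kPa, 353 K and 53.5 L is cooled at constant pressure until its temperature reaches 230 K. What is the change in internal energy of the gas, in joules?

n = P₁V₁/(RT₁) = 98.1×53.5/(8.314×353) = 1.79 mol.
Isobaric: P stays 98.1 kPa; V/T = const ⇒ T₂ = 230 K, V₂ = 34.9 L.
For an ideal gas ΔU = nCvΔT with Cv = (3/2)R = 12.5 J/(mol·K).
ΔU = 1.79×12.5×(230−353) = -2740 J.

-2740 J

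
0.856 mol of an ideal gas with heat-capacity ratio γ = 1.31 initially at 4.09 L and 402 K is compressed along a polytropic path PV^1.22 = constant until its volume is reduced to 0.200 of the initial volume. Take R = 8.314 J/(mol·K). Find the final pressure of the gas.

P₁ = nRT₁/V₁ = 0.856×8.314×402/4.09 = 699 kPa.
Polytropic n=1.22: T₂ = T₁(V₁/V₂)^(n−1) = 402×(5.00)^0.22 = 573 K; P₂ = P₁(V₁/V₂)^n = 4980 kPa.

4980 kPa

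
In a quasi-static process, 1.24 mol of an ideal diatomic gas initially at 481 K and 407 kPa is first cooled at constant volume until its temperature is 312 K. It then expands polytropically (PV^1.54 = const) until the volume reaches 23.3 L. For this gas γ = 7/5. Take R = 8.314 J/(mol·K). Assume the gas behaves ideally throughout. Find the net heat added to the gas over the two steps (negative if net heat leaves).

V₁ = nRT₁/P₁ = 1.24×8.314×481/407 = 12.2 L.
Step 1 — Isochoric: V stays 12.2 L; P/T = const ⇒ T₂ = 312 K, P₂ = 264 kPa.
W = 0 (no volume change).
ΔU = nCvΔT = 1.24×20.8×(312−481) = -4360 J.
Q = ΔU = -4360 J.
State after step 1: P = 264 kPa, V = 12.2 L, T = 312 K.
Step 2 — Polytropic n=1.54: T₂ = T₁(V₁/V₂)^(n−1) = 312×(0.523)^0.54 = 220 K; P₂ = P₁(V₁/V₂)^n = 97.3 kPa.
W = (P₁V₁−P₂V₂)/(n−1) = (264×12.2−97.3×23.3)/0.54 = 1760 J.
ΔU = nCvΔT = 1.24×20.8×(220−312) = -2380 J.
Q = ΔU + W = -616 J.
Net over both steps: W = 1760 J, Q = -4970 J, ΔU = -6730 J.

-4970 J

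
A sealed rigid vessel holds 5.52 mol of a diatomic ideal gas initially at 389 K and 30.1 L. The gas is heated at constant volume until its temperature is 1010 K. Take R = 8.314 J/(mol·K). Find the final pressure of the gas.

P₁ = nRT₁/V₁ = 5.52×8.314×389/30.1 = 593 kPa.
Isochoric: V stays 30.1 L; P/T = const ⇒ T₂ = 1010 K, P₂ = 1540 kPa.

1540 kPa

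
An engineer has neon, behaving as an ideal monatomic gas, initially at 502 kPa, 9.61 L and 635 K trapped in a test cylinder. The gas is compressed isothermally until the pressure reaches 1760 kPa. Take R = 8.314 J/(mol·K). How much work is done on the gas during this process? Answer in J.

n = P₁V₁/(RT₁) = 502×9.61/(8.314×635) = 0.914 mol.
Isothermal: T stays 635 K; PV = const ⇒ V₂ = 2.74 L, P₂ = 1760 kPa.
W = nRT ln(V₂/V₁) = 0.914×8.314×635×ln(0.285) = -6050 J.
Work done on the gas = −W_by = 6050 J.

6050 J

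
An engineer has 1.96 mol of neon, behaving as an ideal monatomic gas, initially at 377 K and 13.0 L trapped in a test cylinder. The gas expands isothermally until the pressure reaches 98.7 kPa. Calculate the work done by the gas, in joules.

P₁ = nRT₁/V₁ = 1.96×8.314×377/13.0 = 473 kPa.
Isothermal: T stays 377 K; PV = const ⇒ V₂ = 62.2 L, P₂ = 98.7 kPa.
W = nRT ln(V₂/V₁) = 1.96×8.314×377×ln(4.79) = 9620 J.

9620 J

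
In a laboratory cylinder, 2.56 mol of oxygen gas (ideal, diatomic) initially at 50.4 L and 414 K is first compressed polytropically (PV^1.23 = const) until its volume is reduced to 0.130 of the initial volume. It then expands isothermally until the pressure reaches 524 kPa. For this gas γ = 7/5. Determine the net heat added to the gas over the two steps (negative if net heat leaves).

10100 J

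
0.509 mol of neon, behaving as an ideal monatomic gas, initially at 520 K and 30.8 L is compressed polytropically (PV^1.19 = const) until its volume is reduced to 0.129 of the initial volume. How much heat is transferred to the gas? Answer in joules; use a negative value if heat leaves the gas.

P₁ = nRT₁/V₁ = 0.509×8.314×520/30.8 = 71.4 kPa.
Polytropic n=1.19: T₂ = T₁(V₁/V₂)^(n−1) = 520×(7.75)^0.19 = 767 K; P₂ = P₁(V₁/V₂)^n = 817 kPa.
W = (P₁V₁−P₂V₂)/(n−1) = (71.4×30.8−817×3.97)/0.19 = -5510 J.
ΔU = nCvΔT = 0.509×12.5×(767−520) = 1570 J.
Q = ΔU + W = -3940 J.

-3940 J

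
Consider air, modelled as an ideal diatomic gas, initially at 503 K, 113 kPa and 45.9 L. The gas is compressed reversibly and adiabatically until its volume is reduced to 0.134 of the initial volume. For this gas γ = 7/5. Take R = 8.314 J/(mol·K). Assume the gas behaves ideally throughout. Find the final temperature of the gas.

1120 K

Adiabatic: TV^(γ−1) = const ⇒ T₂ = 503×(7.46)^0.400 = 1120 K; PV^γ = const ⇒ P₂ = 1880 kPa.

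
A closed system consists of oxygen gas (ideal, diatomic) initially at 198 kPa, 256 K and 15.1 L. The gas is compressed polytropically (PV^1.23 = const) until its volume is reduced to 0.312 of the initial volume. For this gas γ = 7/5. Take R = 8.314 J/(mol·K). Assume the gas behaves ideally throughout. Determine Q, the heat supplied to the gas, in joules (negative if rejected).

-1700 J

n = P₁V₁/(RT₁) = 198×15.1/(8.314×256) = 1.40 mol.
Polytropic n=1.23: T₂ = T₁(V₁/V₂)^(n−1) = 256×(3.21)^0.23 = 335 K; P₂ = P₁(V₁/V₂)^n = 830 kPa.
W = (P₁V₁−P₂V₂)/(n−1) = (198×15.1−830×4.71)/0.23 = -3990 J.
ΔU = nCvΔT = 1.40×20.8×(335−256) = 2300 J.
Q = ΔU + W = -1700 J.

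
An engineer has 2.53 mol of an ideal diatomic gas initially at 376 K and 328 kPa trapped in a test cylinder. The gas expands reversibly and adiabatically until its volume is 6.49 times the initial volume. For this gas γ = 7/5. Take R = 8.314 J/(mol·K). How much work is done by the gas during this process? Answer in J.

V₁ = nRT₁/P₁ = 2.53×8.314×376/328 = 24.1 L.
Adiabatic: TV^(γ−1) = const ⇒ T₂ = 376×(0.154)^0.400 = 178 K; PV^γ = const ⇒ P₂ = 23.9 kPa.
ΔU = nCvΔT = 2.53×20.8×(178−376) = -10400 J.
Q = 0 for an adiabatic process, so W = −ΔU = 10400 J.

10400 J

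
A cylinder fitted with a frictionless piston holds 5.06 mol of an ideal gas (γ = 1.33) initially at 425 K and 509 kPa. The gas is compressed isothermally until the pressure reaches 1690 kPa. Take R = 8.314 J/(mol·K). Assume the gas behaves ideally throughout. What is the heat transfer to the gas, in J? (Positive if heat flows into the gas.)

V₁ = nRT₁/P₁ = 5.06×8.314×425/509 = 35.1 L.
Isothermal: T stays 425 K; PV = const ⇒ V₂ = 10.6 L, P₂ = 1690 kPa.
ΔU = 0 (ideal gas, T constant).
W = nRT ln(V₂/V₁) = 5.06×8.314×425×ln(0.301) = -21500 J.
Q = ΔU + W = -21500 J.

-21500 J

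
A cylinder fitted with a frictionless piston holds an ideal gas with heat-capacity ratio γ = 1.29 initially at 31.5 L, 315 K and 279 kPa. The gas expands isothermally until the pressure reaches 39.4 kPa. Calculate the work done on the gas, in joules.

n = P₁V₁/(RT₁) = 279×31.5/(8.314×315) = 3.36 mol.
Isothermal: T stays 315 K; PV = const ⇒ V₂ = 223 L, P₂ = 39.4 kPa.
W = nRT ln(V₂/V₁) = 3.36×8.314×315×ln(7.08) = 17200 J.
Work done on the gas = −W_by = -17200 J.

-17200 J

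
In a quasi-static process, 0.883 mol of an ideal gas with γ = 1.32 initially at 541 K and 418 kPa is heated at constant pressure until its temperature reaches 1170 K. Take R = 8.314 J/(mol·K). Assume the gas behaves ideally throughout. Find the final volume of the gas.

20.5 L

V₁ = nRT₁/P₁ = 0.883×8.314×541/418 = 9.50 L.
Isobaric: P stays 418 kPa; V/T = const ⇒ T₂ = 1170 K, V₂ = 20.5 L.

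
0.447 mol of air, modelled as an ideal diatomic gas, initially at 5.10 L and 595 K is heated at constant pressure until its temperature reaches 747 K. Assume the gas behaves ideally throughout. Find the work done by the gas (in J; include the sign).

P₁ = nRT₁/V₁ = 0.447×8.314×595/5.10 = 434 kPa.
Isobaric: P stays 434 kPa; V/T = const ⇒ T₂ = 747 K, V₂ = 6.40 L.
W = PΔV = 434×(6.40−5.10) kPa·L = 565 J.

565 J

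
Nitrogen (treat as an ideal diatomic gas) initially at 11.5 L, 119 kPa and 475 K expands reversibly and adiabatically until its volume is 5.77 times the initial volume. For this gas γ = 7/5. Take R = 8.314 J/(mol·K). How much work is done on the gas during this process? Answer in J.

n = P₁V₁/(RT₁) = 119×11.5/(8.314×475) = 0.347 mol.
Adiabatic: TV^(γ−1) = const ⇒ T₂ = 475×(0.173)^0.400 = 236 K; PV^γ = const ⇒ P₂ = 10.2 kPa.
ΔU = nCvΔT = 0.347×20.8×(236−475) = -1720 J.
Q = 0 for an adiabatic process, so W = −ΔU = 1720 J.
Work done on the gas = −W_by = -1720 J.

-1720 J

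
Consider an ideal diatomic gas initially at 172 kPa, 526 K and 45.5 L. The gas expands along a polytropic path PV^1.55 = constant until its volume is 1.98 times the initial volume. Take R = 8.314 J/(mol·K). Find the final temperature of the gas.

361 K

Polytropic n=1.55: T₂ = T₁(V₁/V₂)^(n−1) = 526×(0.505)^0.55 = 361 K; P₂ = P₁(V₁/V₂)^n = 59.7 kPa.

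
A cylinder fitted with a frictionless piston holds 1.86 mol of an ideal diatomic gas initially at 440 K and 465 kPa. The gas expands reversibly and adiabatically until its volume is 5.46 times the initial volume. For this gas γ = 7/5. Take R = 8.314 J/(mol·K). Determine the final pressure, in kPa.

V₁ = nRT₁/P₁ = 1.86×8.314×440/465 = 14.6 L.
Adiabatic: TV^(γ−1) = const ⇒ T₂ = 440×(0.183)^0.400 = 223 K; PV^γ = const ⇒ P₂ = 43.2 kPa.

43.2 kPa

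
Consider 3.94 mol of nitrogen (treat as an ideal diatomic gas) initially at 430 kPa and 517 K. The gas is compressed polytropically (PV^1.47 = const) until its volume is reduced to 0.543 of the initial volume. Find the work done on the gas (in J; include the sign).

12000 J

V₁ = nRT₁/P₁ = 3.94×8.314×517/430 = 39.4 L.
Polytropic n=1.47: T₂ = T₁(V₁/V₂)^(n−1) = 517×(1.84)^0.47 = 689 K; P₂ = P₁(V₁/V₂)^n = 1060 kPa.
W = (P₁V₁−P₂V₂)/(n−1) = (430×39.4−1060×21.4)/0.47 = -12000 J.
Work done on the gas = −W_by = 12000 J.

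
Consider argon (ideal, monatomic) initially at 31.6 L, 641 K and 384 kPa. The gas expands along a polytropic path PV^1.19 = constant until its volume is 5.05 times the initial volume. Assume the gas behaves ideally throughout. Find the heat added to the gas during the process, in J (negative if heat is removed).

12100 J

n = P₁V₁/(RT₁) = 384×31.6/(8.314×641) = 2.28 mol.
Polytropic n=1.19: T₂ = T₁(V₁/V₂)^(n−1) = 641×(0.198)^0.19 = 471 K; P₂ = P₁(V₁/V₂)^n = 55.9 kPa.
W = (P₁V₁−P₂V₂)/(n−1) = (384×31.6−55.9×160)/0.19 = 16900 J.
ΔU = nCvΔT = 2.28×12.5×(471−641) = -4820 J.
Q = ΔU + W = 12100 J.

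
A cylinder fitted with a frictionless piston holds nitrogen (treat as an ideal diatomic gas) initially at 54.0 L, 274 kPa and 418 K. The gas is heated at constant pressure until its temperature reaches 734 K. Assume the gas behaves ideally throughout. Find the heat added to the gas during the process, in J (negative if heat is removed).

39100 J

n = P₁V₁/(RT₁) = 274×54.0/(8.314×418) = 4.26 mol.
Isobaric: P stays 274 kPa; V/T = const ⇒ T₂ = 734 K, V₂ = 94.8 L.
W = PΔV = 274×(94.8−54.0) kPa·L = 11200 J.
ΔU = nCvΔT = 4.26×20.8×(734−418) = 28000 J.
Q = ΔU + W = nCpΔT = 39100 J.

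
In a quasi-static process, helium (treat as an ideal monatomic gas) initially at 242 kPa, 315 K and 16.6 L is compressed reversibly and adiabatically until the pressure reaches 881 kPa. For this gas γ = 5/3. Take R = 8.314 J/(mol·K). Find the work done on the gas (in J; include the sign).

n = P₁V₁/(RT₁) = 242×16.6/(8.314×315) = 1.53 mol.
Adiabatic: T₂/T₁ = (P₂/P₁)^((γ−1)/γ) ⇒ T₂ = 315×(3.64)^0.400 = 528 K; V₂ = 7.65 L.
ΔU = nCvΔT = 1.53×12.5×(528−315) = 4080 J.
Q = 0 for an adiabatic process, so W = −ΔU = -4080 J.
Work done on the gas = −W_by = 4080 J.

4080 J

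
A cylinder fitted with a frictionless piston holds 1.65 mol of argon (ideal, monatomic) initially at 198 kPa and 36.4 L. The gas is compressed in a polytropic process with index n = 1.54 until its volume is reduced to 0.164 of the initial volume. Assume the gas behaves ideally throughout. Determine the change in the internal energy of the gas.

17900 J

T₁ = P₁V₁/(nR) = 198×36.4/(1.65×8.314) = 525 K.
Polytropic n=1.54: T₂ = T₁(V₁/V₂)^(n−1) = 525×(6.10)^0.54 = 1390 K; P₂ = P₁(V₁/V₂)^n = 3200 kPa.
For an ideal gas ΔU = nCvΔT with Cv = (3/2)R = 12.5 J/(mol·K).
ΔU = 1.65×12.5×(1390−525) = 17900 J.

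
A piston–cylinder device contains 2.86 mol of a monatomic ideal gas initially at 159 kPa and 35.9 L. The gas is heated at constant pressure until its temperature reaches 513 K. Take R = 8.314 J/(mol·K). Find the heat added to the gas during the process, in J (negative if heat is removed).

16200 J

T₁ = P₁V₁/(nR) = 159×35.9/(2.86×8.314) = 240 K.
Isobaric: P stays 159 kPa; V/T = const ⇒ T₂ = 513 K, V₂ = 76.7 L.
W = PΔV = 159×(76.7−35.9) kPa·L = 6490 J.
ΔU = nCvΔT = 2.86×12.5×(513−240) = 9740 J.
Q = ΔU + W = nCpΔT = 16200 J.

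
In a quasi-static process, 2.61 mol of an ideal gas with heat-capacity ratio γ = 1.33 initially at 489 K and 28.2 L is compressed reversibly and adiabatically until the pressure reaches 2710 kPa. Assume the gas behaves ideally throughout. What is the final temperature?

P₁ = nRT₁/V₁ = 2.61×8.314×489/28.2 = 376 kPa.
Adiabatic: T₂/T₁ = (P₂/P₁)^((γ−1)/γ) ⇒ T₂ = 489×(7.20)^0.248 = 798 K; V₂ = 6.39 L.

798 K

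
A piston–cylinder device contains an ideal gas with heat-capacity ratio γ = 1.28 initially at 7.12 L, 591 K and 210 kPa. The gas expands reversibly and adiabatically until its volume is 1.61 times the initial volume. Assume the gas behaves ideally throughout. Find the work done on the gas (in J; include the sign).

-667 J

n = P₁V₁/(RT₁) = 210×7.12/(8.314×591) = 0.304 mol.
Adiabatic: TV^(γ−1) = const ⇒ T₂ = 591×(0.621)^0.280 = 517 K; PV^γ = const ⇒ P₂ = 114 kPa.
ΔU = nCvΔT = 0.304×29.7×(517−591) = -667 J.
Q = 0 for an adiabatic process, so W = −ΔU = 667 J.
Work done on the gas = −W_by = -667 J.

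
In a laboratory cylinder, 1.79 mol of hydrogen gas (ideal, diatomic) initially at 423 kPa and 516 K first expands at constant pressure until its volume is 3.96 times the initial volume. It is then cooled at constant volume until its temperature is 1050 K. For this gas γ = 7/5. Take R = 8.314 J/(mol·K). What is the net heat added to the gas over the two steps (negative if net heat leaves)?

V₁ = nRT₁/P₁ = 1.79×8.314×516/423 = 18.2 L.
Step 1 — Isobaric: P stays 423 kPa; V/T = const ⇒ T₂ = 2040 K, V₂ = 71.9 L.
W = PΔV = 423×(71.9−18.2) kPa·L = 22700 J.
ΔU = nCvΔT = 1.79×20.8×(2040−516) = 56800 J.
Q = ΔU + W = nCpΔT = 79600 J.
State after step 1: P = 423 kPa, V = 71.9 L, T = 2040 K.
Step 2 — Isochoric: V stays 71.9 L; P/T = const ⇒ T₂ = 1050 K, P₂ = 217 kPa.
W = 0 (no volume change).
ΔU = nCvΔT = 1.79×20.8×(1050−2040) = -37000 J.
Q = ΔU = -37000 J.
Net over both steps: W = 22700 J, Q = 42600 J, ΔU = 19900 J.

42600 J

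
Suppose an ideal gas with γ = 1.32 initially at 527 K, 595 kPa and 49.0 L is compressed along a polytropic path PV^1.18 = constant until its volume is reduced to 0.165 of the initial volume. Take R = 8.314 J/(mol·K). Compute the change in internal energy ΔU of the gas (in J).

n = P₁V₁/(RT₁) = 595×49.0/(8.314×527) = 6.65 mol.
Polytropic n=1.18: T₂ = T₁(V₁/V₂)^(n−1) = 527×(6.06)^0.18 = 729 K; P₂ = P₁(V₁/V₂)^n = 4990 kPa.
For an ideal gas ΔU = nCvΔT with Cv = R/(γ−1) = 26.0 J/(mol·K).
ΔU = 6.65×26.0×(729−527) = 34900 J.

34900 J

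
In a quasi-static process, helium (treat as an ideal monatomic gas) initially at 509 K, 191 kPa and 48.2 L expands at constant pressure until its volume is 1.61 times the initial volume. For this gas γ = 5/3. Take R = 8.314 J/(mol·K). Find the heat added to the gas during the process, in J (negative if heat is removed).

14000 J

n = P₁V₁/(RT₁) = 191×48.2/(8.314×509) = 2.18 mol.
Isobaric: P stays 191 kPa; V/T = const ⇒ T₂ = 819 K, V₂ = 77.6 L.
W = PΔV = 191×(77.6−48.2) kPa·L = 5620 J.
ΔU = nCvΔT = 2.18×12.5×(819−509) = 8420 J.
Q = ΔU + W = nCpΔT = 14000 J.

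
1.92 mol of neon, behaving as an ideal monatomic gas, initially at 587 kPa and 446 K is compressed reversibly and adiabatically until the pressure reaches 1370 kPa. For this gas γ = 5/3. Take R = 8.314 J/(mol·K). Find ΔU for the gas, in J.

V₁ = nRT₁/P₁ = 1.92×8.314×446/587 = 12.1 L.
Adiabatic: T₂/T₁ = (P₂/P₁)^((γ−1)/γ) ⇒ T₂ = 446×(2.33)^0.400 = 626 K; V₂ = 7.29 L.
For an ideal gas ΔU = nCvΔT with Cv = (3/2)R = 12.5 J/(mol·K).
ΔU = 1.92×12.5×(626−446) = 4310 J.

4310 J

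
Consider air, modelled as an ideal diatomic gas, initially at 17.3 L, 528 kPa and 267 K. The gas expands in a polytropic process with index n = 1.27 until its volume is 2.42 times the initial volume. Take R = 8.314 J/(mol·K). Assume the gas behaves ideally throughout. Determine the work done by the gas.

n = P₁V₁/(RT₁) = 528×17.3/(8.314×267) = 4.11 mol.
Polytropic n=1.27: T₂ = T₁(V₁/V₂)^(n−1) = 267×(0.413)^0.27 = 210 K; P₂ = P₁(V₁/V₂)^n = 172 kPa.
W = (P₁V₁−P₂V₂)/(n−1) = (528×17.3−172×41.9)/0.27 = 7180 J.

7180 J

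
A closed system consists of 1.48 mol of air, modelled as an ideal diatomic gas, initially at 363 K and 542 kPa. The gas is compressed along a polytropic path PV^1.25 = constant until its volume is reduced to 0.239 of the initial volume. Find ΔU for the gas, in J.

4800 J

V₁ = nRT₁/P₁ = 1.48×8.314×363/542 = 8.24 L.
Polytropic n=1.25: T₂ = T₁(V₁/V₂)^(n−1) = 363×(4.18)^0.25 = 519 K; P₂ = P₁(V₁/V₂)^n = 3240 kPa.
For an ideal gas ΔU = nCvΔT with Cv = (5/2)R = 20.8 J/(mol·K).
ΔU = 1.48×20.8×(519−363) = 4800 J.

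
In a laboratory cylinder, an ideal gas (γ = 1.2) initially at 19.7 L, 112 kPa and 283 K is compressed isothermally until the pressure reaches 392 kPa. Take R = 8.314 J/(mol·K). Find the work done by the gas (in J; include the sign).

n = P₁V₁/(RT₁) = 112×19.7/(8.314×283) = 0.938 mol.
Isothermal: T stays 283 K; PV = const ⇒ V₂ = 5.63 L, P₂ = 392 kPa.
W = nRT ln(V₂/V₁) = 0.938×8.314×283×ln(0.286) = -2760 J.

-2760 J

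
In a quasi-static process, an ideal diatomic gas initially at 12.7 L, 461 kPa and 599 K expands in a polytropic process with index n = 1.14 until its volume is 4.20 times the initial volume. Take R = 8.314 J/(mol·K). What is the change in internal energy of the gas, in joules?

-2660 J

n = P₁V₁/(RT₁) = 461×12.7/(8.314×599) = 1.18 mol.
Polytropic n=1.14: T₂ = T₁(V₁/V₂)^(n−1) = 599×(0.238)^0.14 = 490 K; P₂ = P₁(V₁/V₂)^n = 89.8 kPa.
For an ideal gas ΔU = nCvΔT with Cv = (5/2)R = 20.8 J/(mol·K).
ΔU = 1.18×20.8×(490−599) = -2660 J.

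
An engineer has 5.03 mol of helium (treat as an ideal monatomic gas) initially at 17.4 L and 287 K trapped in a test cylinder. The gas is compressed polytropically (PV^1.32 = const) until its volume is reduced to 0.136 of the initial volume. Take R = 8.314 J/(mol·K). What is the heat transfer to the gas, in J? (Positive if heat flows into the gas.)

-17400 J

P₁ = nRT₁/V₁ = 5.03×8.314×287/17.4 = 690 kPa.
Polytropic n=1.32: T₂ = T₁(V₁/V₂)^(n−1) = 287×(7.35)^0.32 = 543 K; P₂ = P₁(V₁/V₂)^n = 9600 kPa.
W = (P₁V₁−P₂V₂)/(n−1) = (690×17.4−9600×2.37)/0.32 = -33500 J.
ΔU = nCvΔT = 5.03×12.5×(543−287) = 16100 J.
Q = ΔU + W = -17400 J.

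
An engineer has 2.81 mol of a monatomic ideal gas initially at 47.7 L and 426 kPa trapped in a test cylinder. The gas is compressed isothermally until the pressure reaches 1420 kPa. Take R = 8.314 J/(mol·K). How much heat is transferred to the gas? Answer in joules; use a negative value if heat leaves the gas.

-24500 J

T₁ = P₁V₁/(nR) = 426×47.7/(2.81×8.314) = 870 K.
Isothermal: T stays 870 K; PV = const ⇒ V₂ = 14.3 L, P₂ = 1420 kPa.
ΔU = 0 (ideal gas, T constant).
W = nRT ln(V₂/V₁) = 2.81×8.314×870×ln(0.300) = -24500 J.
Q = ΔU + W = -24500 J.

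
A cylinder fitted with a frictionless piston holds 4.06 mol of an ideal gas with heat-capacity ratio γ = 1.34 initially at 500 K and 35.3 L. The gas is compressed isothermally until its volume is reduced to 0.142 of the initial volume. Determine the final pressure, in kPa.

P₁ = nRT₁/V₁ = 4.06×8.314×500/35.3 = 478 kPa.
Isothermal: T stays 500 K; PV = const ⇒ V₂ = 5.01 L, P₂ = 3370 kPa.

3370 kPa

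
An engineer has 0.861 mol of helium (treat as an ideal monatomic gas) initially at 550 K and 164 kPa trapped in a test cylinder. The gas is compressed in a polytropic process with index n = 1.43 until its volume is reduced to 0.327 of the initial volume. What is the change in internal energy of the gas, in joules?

V₁ = nRT₁/P₁ = 0.861×8.314×550/164 = 24.0 L.
Polytropic n=1.43: T₂ = T₁(V₁/V₂)^(n−1) = 550×(3.06)^0.43 = 889 K; P₂ = P₁(V₁/V₂)^n = 811 kPa.
For an ideal gas ΔU = nCvΔT with Cv = (3/2)R = 12.5 J/(mol·K).
ΔU = 0.861×12.5×(889−550) = 3640 J.

3640 J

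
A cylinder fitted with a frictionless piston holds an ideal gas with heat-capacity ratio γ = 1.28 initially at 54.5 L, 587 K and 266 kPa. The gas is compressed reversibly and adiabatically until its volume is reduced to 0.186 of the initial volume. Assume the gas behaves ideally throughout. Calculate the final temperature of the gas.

940 K

Adiabatic: TV^(γ−1) = const ⇒ T₂ = 587×(5.38)^0.280 = 940 K; PV^γ = const ⇒ P₂ = 2290 kPa.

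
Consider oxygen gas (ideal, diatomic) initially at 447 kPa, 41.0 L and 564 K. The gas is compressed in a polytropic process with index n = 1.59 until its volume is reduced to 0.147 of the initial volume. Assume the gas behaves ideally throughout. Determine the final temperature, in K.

1750 K

Polytropic n=1.59: T₂ = T₁(V₁/V₂)^(n−1) = 564×(6.80)^0.59 = 1750 K; P₂ = P₁(V₁/V₂)^n = 9420 kPa.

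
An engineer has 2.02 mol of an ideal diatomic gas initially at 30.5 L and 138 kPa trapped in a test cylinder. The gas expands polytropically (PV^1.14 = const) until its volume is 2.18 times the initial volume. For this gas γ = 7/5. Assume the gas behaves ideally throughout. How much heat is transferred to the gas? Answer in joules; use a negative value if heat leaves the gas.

2020 J

T₁ = P₁V₁/(nR) = 138×30.5/(2.02×8.314) = 251 K.
Polytropic n=1.14: T₂ = T₁(V₁/V₂)^(n−1) = 251×(0.459)^0.14 = 225 K; P₂ = P₁(V₁/V₂)^n = 56.8 kPa.
W = (P₁V₁−P₂V₂)/(n−1) = (138×30.5−56.8×66.5)/0.14 = 3110 J.
ΔU = nCvΔT = 2.02×20.8×(225−251) = -1090 J.
Q = ΔU + W = 2020 J.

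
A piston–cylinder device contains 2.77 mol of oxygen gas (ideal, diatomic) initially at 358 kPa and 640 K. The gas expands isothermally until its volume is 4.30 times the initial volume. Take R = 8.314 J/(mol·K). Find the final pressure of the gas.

V₁ = nRT₁/P₁ = 2.77×8.314×640/358 = 41.2 L.
Isothermal: T stays 640 K; PV = const ⇒ V₂ = 177 L, P₂ = 83.3 kPa.

83.3 kPa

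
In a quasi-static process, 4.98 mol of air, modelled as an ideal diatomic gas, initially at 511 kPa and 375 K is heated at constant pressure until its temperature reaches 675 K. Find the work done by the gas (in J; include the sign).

V₁ = nRT₁/P₁ = 4.98×8.314×375/511 = 30.4 L.
Isobaric: P stays 511 kPa; V/T = const ⇒ T₂ = 675 K, V₂ = 54.7 L.
W = PΔV = 511×(54.7−30.4) kPa·L = 12400 J.

12400 J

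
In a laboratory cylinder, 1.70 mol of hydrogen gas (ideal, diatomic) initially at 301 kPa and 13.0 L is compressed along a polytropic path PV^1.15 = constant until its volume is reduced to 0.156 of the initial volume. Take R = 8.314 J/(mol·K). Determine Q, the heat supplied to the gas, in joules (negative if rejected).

-5240 J

T₁ = P₁V₁/(nR) = 301×13.0/(1.70×8.314) = 277 K.
Polytropic n=1.15: T₂ = T₁(V₁/V₂)^(n−1) = 277×(6.41)^0.15 = 366 K; P₂ = P₁(V₁/V₂)^n = 2550 kPa.
W = (P₁V₁−P₂V₂)/(n−1) = (301×13.0−2550×2.03)/0.15 = -8380 J.
ΔU = nCvΔT = 1.70×20.8×(366−277) = 3140 J.
Q = ΔU + W = -5240 J.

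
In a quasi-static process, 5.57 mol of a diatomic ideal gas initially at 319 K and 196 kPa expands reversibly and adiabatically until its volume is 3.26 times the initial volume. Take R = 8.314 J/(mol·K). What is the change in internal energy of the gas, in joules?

V₁ = nRT₁/P₁ = 5.57×8.314×319/196 = 75.4 L.
Adiabatic: TV^(γ−1) = const ⇒ T₂ = 319×(0.307)^0.400 = 199 K; PV^γ = const ⇒ P₂ = 37.5 kPa.
For an ideal gas ΔU = nCvΔT with Cv = (5/2)R = 20.8 J/(mol·K).
ΔU = 5.57×20.8×(199−319) = -13900 J.

-13900 J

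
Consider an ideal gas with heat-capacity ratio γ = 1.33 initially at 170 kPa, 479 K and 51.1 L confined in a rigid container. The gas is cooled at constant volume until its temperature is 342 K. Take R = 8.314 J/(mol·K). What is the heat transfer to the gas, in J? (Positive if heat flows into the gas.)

-7530 J

n = P₁V₁/(RT₁) = 170×51.1/(8.314×479) = 2.18 mol.
Isochoric: V stays 51.1 L; P/T = const ⇒ T₂ = 342 K, P₂ = 121 kPa.
W = 0 (no volume change).
ΔU = nCvΔT = 2.18×25.2×(342−479) = -7530 J.
Q = ΔU = -7530 J.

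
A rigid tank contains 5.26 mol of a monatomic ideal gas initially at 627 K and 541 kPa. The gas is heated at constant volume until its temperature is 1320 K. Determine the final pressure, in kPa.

1140 kPa

V₁ = nRT₁/P₁ = 5.26×8.314×627/541 = 50.7 L.
Isochoric: V stays 50.7 L; P/T = const ⇒ T₂ = 1320 K, P₂ = 1140 kPa.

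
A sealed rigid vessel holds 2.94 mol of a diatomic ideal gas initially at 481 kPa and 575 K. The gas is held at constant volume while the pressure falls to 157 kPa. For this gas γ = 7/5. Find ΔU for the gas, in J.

-23700 J

V₁ = nRT₁/P₁ = 2.94×8.314×575/481 = 29.2 L.
Isochoric: V stays 29.2 L; P/T = const ⇒ T₂ = 188 K, P₂ = 157 kPa.
For an ideal gas ΔU = nCvΔT with Cv = (5/2)R = 20.8 J/(mol·K).
ΔU = 2.94×20.8×(188−575) = -23700 J.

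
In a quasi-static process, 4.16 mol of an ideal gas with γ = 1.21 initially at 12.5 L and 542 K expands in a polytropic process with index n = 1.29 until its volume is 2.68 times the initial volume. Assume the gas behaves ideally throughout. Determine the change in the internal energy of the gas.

-22200 J

P₁ = nRT₁/V₁ = 4.16×8.314×542/12.5 = 1500 kPa.
Polytropic n=1.29: T₂ = T₁(V₁/V₂)^(n−1) = 542×(0.373)^0.29 = 407 K; P₂ = P₁(V₁/V₂)^n = 420 kPa.
For an ideal gas ΔU = nCvΔT with Cv = R/(γ−1) = 39.6 J/(mol·K).
ΔU = 4.16×39.6×(407−542) = -22200 J.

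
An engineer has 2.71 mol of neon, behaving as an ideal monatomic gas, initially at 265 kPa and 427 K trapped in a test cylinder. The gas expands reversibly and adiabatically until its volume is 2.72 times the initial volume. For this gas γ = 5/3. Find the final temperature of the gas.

V₁ = nRT₁/P₁ = 2.71×8.314×427/265 = 36.3 L.
Adiabatic: TV^(γ−1) = const ⇒ T₂ = 427×(0.368)^0.667 = 219 K; PV^γ = const ⇒ P₂ = 50.0 kPa.

219 K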